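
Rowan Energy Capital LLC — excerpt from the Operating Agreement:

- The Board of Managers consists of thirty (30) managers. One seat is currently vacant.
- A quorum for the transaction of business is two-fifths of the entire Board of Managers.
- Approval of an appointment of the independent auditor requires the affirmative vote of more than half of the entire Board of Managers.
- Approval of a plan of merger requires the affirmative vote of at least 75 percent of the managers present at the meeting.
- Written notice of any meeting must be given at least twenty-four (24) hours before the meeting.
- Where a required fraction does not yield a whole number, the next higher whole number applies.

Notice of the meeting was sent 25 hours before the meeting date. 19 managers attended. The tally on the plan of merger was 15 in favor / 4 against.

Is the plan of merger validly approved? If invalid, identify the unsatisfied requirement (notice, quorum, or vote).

Notice: 25 hours given; 24 required (25 ≥ 24). Satisfied.
Quorum: 19 present; quorum is 12. Satisfied.
Vote: the plan of merger requires three-fourths of the managers present (19). 3/4 of 19 = 14.25, rounded up to 15, so 15 affirmative votes are needed; 15 voted in favor. Satisfied.

Valid — all requirements satisfied.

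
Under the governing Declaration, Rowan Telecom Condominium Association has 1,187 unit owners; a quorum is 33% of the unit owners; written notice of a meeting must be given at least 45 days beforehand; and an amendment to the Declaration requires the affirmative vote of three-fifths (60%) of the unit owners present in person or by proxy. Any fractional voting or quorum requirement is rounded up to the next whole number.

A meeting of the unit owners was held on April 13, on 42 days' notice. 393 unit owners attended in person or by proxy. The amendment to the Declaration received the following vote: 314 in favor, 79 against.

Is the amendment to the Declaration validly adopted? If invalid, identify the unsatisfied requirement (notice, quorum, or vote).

Invalid — notice requirement not satisfied.

Notice: 42 days given; 45 required. Not satisfied.
Quorum: 33% of 1,187 = 391.71, rounded up to 392; 393 present. Satisfied.
Vote: requires three-fifths of those present (393); 3/5 of 393 = 235.80, rounded up to 236, so 236 needed; 314 in favor. Satisfied.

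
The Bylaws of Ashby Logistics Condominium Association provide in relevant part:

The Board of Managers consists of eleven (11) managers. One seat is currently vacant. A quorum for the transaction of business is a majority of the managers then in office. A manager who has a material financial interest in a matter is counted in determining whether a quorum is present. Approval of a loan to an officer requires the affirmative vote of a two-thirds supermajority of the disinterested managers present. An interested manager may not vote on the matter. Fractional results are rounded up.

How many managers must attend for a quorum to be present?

6

A majority of 10 is 6.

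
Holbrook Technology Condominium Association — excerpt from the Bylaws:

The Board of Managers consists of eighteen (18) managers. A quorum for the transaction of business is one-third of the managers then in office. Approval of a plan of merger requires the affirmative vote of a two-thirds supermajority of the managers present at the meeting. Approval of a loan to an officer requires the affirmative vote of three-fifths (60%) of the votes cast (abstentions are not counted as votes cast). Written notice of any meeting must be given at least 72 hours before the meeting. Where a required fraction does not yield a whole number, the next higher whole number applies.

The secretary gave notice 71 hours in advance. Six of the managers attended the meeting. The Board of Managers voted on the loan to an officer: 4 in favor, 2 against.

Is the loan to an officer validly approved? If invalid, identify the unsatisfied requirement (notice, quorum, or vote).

Invalid — notice requirement not satisfied.

Notice: 71 hours given; 72 required (71 < 72). Not satisfied.
Quorum: 6 present; quorum is 6. Satisfied.
Vote: the loan to an officer requires three-fifths of the votes cast (6). 3/5 of 6 = 3.60, rounded up to 4, so 4 affirmative votes are needed; 4 voted in favor. Satisfied.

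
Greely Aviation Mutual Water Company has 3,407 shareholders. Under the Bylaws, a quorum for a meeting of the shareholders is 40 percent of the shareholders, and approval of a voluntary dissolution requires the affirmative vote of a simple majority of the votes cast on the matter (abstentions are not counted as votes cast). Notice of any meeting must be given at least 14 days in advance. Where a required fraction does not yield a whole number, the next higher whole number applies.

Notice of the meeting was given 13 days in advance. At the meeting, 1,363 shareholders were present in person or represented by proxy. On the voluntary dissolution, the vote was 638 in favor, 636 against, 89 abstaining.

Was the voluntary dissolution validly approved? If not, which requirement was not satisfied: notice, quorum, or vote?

Invalid — notice requirement not satisfied.

Notice: 13 days given; 14 required. Not satisfied.
Quorum: 40% of 3,407 = 1,362.80, rounded up to 1,363; 1,363 present. Satisfied.
Vote: requires a majority of the votes cast (1,363 − 89 abstaining = 1,274); a majority of 1274 is 638, so 638 needed; 638 in favor. Satisfied.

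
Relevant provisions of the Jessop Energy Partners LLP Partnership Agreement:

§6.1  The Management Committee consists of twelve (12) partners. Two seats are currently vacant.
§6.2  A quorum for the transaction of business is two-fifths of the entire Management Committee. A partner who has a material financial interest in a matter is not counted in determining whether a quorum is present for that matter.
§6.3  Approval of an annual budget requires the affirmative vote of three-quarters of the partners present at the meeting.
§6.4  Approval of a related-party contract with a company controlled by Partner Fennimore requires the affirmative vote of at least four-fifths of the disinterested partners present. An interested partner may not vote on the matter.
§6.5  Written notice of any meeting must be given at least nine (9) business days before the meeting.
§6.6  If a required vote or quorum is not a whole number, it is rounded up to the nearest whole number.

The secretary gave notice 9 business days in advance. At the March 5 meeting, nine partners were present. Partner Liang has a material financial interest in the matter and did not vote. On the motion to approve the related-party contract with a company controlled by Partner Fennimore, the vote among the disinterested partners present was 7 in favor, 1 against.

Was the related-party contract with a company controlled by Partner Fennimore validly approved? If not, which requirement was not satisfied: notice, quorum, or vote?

Notice: 9 business days given; 9 required (9 ≥ 9). Satisfied.
Quorum: 9 present, but the 1 interested partner does not count, leaving 8. Quorum is 5. Satisfied.
Vote: the related-party contract with a company controlled by Partner Fennimore requires four-fifths of the disinterested partners present (9 − 1 = 8). 4/5 of 8 = 6.40, rounded up to 7, so 7 affirmative votes are needed; 7 voted in favor. Satisfied.

Valid — all requirements satisfied.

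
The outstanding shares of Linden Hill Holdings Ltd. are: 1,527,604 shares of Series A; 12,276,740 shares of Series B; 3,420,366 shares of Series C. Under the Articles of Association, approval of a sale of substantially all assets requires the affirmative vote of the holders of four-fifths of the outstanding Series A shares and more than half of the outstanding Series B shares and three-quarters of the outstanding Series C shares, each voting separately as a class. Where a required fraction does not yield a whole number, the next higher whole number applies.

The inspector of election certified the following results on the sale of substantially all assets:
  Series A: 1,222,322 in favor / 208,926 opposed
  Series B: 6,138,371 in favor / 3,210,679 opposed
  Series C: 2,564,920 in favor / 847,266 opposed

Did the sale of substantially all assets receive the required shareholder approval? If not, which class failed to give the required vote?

Series A: 4/5 of 1527604 = 1222083.20, rounded up to 1222084; 1,222,084 required, 1,222,322 in favor — approved.
Series B: a majority of 12276740 is 6138371; 6,138,371 required, 6,138,371 in favor — approved.
Series C: 3/4 of 3420366 = 2565274.50, rounded up to 2565275; 2,565,275 required, 2,564,920 in favor — not approved.

Not approved — the Series C shares did not give the required vote.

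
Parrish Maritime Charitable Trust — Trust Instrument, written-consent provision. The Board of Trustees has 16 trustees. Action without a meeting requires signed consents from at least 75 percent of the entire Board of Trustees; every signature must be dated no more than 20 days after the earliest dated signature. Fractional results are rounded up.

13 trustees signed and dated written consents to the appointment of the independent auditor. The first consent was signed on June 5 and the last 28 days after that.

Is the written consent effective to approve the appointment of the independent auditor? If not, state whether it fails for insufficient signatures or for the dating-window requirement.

Not effective — dating-window requirement not satisfied.

Signatures required: at least 75 percent of 16 — 3/4 of 16 = 12, so 12 needed; 13 signed. Sufficient.
Dating window: the latest signature is 28 days after the earliest; the limit is 20 days. Outside the window.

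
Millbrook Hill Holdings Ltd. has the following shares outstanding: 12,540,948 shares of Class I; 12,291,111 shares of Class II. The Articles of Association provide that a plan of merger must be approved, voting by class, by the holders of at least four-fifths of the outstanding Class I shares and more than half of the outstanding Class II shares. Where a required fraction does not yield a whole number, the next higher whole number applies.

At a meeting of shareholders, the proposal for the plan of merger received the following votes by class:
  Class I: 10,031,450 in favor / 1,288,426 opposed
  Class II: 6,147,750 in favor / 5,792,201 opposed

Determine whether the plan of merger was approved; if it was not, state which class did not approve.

Class I: 4/5 of 12540948 = 10032758.40, rounded up to 10032759; 10,032,759 required, 10,031,450 in favor — not approved.
Class II: a majority of 12291111 is 6145556; 6,145,556 required, 6,147,750 in favor — approved.

Not approved — the Class I shares did not give the required vote.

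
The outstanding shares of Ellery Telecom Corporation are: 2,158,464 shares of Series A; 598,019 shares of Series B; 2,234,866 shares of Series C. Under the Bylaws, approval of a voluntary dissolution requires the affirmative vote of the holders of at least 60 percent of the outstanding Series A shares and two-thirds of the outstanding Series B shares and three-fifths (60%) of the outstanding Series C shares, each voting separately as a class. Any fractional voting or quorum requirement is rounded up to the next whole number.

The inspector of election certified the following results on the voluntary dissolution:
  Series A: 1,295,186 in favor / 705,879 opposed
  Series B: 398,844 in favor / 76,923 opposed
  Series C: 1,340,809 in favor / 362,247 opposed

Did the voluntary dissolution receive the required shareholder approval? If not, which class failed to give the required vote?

Series A: 3/5 of 2158464 = 1295078.40, rounded up to 1295079; 1,295,079 required, 1,295,186 in favor — approved.
Series B: 2/3 of 598019 = 398679.33, rounded up to 398680; 398,680 required, 398,844 in favor — approved.
Series C: 3/5 of 2234866 = 1340919.60, rounded up to 1340920; 1,340,920 required, 1,340,809 in favor — not approved.

Not approved — the Series C shares did not give the required vote.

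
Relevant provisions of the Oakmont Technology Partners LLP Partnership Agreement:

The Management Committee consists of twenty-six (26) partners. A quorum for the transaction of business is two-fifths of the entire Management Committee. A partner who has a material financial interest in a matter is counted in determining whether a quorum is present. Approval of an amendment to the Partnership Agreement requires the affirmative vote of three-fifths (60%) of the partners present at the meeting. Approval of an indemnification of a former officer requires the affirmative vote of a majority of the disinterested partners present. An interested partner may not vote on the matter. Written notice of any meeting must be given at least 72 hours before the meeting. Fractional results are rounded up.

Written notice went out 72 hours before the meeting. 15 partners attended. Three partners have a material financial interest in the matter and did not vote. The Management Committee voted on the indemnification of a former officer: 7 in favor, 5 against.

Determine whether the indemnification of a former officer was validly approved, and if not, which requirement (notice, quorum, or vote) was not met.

Valid — all requirements satisfied.

Notice: 72 hours given; 72 required (72 ≥ 72). Satisfied.
Quorum: 15 present (interested partners count toward quorum); quorum is 11. Satisfied.
Vote: the indemnification of a former officer requires a majority of the disinterested partners present (15 − 3 = 12). A majority of 12 is 7, so 7 affirmative votes are needed; 7 voted in favor. Satisfied.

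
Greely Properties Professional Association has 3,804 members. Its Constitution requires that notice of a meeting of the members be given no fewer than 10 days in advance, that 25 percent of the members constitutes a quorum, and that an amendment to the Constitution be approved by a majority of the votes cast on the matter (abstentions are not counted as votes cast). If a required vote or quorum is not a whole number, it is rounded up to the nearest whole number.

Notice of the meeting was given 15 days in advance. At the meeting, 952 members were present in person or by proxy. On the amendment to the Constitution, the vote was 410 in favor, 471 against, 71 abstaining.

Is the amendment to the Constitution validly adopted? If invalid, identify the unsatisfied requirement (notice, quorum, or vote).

Notice: 15 days given; 10 required. Satisfied.
Quorum: 25% of 3,804 = 951; 952 present. Satisfied.
Vote: requires a majority of the votes cast (952 − 71 abstaining = 881); a majority of 881 is 441, so 441 needed; 410 in favor. Not satisfied.

Invalid — vote requirement not satisfied.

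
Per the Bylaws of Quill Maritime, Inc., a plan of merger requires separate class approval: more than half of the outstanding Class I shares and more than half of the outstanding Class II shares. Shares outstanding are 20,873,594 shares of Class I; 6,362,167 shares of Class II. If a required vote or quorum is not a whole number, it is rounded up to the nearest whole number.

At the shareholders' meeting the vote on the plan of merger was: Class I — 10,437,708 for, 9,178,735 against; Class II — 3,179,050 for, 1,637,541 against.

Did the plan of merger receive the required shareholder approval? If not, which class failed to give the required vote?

Not approved — the Class II shares did not give the required vote.

Class I: a majority of 20873594 is 10436798; 10,436,798 required, 10,437,708 in favor — approved.
Class II: a majority of 6362167 is 3181084; 3,181,084 required, 3,179,050 in favor — not approved.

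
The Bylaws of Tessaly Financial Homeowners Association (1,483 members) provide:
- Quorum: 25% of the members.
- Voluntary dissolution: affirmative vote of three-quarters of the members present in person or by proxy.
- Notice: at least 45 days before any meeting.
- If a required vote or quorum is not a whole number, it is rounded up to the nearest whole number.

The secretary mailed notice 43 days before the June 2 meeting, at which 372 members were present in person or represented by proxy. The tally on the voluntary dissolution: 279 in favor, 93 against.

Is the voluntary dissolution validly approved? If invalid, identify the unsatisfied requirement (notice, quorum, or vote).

Notice: 43 days given; 45 required. Not satisfied.
Quorum: 25% of 1,483 = 370.75, rounded up to 371; 372 present. Satisfied.
Vote: requires three-fourths of those present (372); 3/4 of 372 = 279, so 279 needed; 279 in favor. Satisfied.

Invalid — notice requirement not satisfied.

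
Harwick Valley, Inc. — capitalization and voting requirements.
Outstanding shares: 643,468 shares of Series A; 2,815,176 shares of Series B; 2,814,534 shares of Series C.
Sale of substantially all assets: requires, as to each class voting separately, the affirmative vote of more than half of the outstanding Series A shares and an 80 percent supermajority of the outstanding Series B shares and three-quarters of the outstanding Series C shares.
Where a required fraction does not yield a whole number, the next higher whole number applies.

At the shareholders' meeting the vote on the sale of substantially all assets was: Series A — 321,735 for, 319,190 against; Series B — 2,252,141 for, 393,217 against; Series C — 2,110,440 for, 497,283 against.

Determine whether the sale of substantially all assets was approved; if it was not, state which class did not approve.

Not approved — the Series C shares did not give the required vote.

Series A: a majority of 643468 is 321735; 321,735 required, 321,735 in favor — approved.
Series B: 4/5 of 2815176 = 2252140.80, rounded up to 2252141; 2,252,141 required, 2,252,141 in favor — approved.
Series C: 3/4 of 2814534 = 2110900.50, rounded up to 2110901; 2,110,901 required, 2,110,440 in favor — not approved.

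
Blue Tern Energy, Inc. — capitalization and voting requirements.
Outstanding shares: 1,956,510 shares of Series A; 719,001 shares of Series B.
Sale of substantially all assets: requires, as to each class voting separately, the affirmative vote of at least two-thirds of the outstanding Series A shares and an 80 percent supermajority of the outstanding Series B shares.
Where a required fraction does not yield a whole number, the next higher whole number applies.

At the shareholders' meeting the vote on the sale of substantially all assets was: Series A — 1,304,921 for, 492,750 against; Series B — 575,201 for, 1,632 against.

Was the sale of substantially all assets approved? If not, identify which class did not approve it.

Approved — every class gave the required vote.

Series A: 2/3 of 1956510 = 1304340; 1,304,340 required, 1,304,921 in favor — approved.
Series B: 4/5 of 719001 = 575200.80, rounded up to 575201; 575,201 required, 575,201 in favor — approved.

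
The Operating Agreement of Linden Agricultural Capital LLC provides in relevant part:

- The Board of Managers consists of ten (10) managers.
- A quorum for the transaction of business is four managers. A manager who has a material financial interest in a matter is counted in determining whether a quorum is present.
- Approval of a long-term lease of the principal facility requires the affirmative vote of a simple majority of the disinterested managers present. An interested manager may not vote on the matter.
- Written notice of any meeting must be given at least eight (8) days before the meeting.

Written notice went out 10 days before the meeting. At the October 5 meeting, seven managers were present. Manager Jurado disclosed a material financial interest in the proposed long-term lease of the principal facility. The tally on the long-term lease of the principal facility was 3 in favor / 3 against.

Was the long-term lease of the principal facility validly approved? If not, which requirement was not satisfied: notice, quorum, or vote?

Notice: 10 days given; 8 required (10 ≥ 8). Satisfied.
Quorum: 7 present (interested managers count toward quorum); quorum is 4. Satisfied.
Vote: the long-term lease of the principal facility requires a majority of the disinterested managers present (7 − 1 = 6). A majority of 6 is 4, so 4 affirmative votes are needed; 3 voted in favor. Not satisfied.

Invalid — vote requirement not satisfied.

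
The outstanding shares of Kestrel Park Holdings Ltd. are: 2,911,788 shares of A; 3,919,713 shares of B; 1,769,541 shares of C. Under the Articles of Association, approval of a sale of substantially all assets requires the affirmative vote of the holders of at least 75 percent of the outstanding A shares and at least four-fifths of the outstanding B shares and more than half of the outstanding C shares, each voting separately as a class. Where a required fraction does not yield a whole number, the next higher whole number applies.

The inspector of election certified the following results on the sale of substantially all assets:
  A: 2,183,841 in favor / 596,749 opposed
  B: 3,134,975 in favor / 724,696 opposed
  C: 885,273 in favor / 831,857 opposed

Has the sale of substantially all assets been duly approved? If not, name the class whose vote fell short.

A: 3/4 of 2911788 = 2183841; 2,183,841 required, 2,183,841 in favor — approved.
B: 4/5 of 3919713 = 3135770.40, rounded up to 3135771; 3,135,771 required, 3,134,975 in favor — not approved.
C: a majority of 1769541 is 884771; 884,771 required, 885,273 in favor — approved.

Not approved — the B shares did not give the required vote.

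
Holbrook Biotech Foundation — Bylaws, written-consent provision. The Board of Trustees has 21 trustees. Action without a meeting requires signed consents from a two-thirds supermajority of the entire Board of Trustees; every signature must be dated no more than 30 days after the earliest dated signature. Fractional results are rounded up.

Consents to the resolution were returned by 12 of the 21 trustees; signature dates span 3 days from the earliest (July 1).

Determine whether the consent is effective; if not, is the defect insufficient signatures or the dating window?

Signatures required: a two-thirds supermajority of 21 — 2/3 of 21 = 14, so 14 needed; 12 signed. Insufficient.
Dating window: the latest signature is 3 days after the earliest; the limit is 30 days. Within the window.

Not effective — insufficient signatures.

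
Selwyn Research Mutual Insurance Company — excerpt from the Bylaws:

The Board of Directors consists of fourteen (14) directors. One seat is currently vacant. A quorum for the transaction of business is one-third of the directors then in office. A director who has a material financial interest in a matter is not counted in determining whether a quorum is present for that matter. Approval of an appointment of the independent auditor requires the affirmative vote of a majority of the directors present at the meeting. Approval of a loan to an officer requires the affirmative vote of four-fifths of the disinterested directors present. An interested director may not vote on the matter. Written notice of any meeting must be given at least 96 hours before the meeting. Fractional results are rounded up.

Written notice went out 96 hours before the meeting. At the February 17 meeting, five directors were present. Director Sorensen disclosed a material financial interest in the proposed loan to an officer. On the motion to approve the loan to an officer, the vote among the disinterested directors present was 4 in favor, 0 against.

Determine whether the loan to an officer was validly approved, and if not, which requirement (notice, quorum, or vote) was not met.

Notice: 96 hours given; 96 required (96 ≥ 96). Satisfied.
Quorum: 5 present, but the 1 interested director does not count, leaving 4. Quorum is 5. Not satisfied.
Vote: the loan to an officer requires four-fifths of the disinterested directors present (5 − 1 = 4). 4/5 of 4 = 3.20, rounded up to 4, so 4 affirmative votes are needed; 4 voted in favor. Satisfied. (Moot — without a quorum no business can be validly transacted.)

Invalid — quorum requirement not satisfied.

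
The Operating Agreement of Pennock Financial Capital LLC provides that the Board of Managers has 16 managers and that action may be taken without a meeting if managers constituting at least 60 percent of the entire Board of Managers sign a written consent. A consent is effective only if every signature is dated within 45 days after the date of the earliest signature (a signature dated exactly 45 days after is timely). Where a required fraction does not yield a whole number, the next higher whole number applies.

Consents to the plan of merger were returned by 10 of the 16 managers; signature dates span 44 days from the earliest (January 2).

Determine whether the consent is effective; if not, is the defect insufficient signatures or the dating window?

Effective — both the signature and dating-window requirements are satisfied.

Signatures required: at least 60 percent of 16 — 3/5 of 16 = 9.60, rounded up to 10, so 10 needed; 10 signed. Sufficient.
Dating window: the latest signature is 44 days after the earliest; the limit is 45 days. Within the window.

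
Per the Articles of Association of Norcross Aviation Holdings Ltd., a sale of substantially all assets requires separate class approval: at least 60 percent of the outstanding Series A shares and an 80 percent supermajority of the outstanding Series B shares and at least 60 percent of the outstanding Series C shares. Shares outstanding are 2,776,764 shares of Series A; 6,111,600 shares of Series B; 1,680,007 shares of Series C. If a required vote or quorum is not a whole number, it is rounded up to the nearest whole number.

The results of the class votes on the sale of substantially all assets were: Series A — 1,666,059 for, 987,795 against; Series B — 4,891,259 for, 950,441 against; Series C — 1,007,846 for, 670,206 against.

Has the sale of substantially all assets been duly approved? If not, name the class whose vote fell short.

Series A: 3/5 of 2776764 = 1666058.40, rounded up to 1666059; 1,666,059 required, 1,666,059 in favor — approved.
Series B: 4/5 of 6111600 = 4889280; 4,889,280 required, 4,891,259 in favor — approved.
Series C: 3/5 of 1680007 = 1008004.20, rounded up to 1008005; 1,008,005 required, 1,007,846 in favor — not approved.

Not approved — the Series C shares did not give the required vote.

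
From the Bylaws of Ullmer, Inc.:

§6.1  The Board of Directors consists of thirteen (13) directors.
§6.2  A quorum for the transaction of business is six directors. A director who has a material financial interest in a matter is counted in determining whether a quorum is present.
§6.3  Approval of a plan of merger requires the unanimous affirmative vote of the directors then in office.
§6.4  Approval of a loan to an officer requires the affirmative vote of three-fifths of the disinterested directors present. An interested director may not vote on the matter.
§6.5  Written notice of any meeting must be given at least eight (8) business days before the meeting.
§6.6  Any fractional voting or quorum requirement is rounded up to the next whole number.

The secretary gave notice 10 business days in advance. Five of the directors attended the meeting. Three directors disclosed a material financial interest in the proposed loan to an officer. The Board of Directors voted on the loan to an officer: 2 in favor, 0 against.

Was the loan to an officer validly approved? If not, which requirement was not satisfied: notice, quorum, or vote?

Notice: 10 business days given; 8 required (10 ≥ 8). Satisfied.
Quorum: 5 present (interested directors count toward quorum); quorum is 6. Not satisfied.
Vote: the loan to an officer requires three-fifths of the disinterested directors present (5 − 3 = 2). 3/5 of 2 = 1.20, rounded up to 2, so 2 affirmative votes are needed; 2 voted in favor. Satisfied. (Moot — without a quorum no business can be validly transacted.)

Invalid — quorum requirement not satisfied.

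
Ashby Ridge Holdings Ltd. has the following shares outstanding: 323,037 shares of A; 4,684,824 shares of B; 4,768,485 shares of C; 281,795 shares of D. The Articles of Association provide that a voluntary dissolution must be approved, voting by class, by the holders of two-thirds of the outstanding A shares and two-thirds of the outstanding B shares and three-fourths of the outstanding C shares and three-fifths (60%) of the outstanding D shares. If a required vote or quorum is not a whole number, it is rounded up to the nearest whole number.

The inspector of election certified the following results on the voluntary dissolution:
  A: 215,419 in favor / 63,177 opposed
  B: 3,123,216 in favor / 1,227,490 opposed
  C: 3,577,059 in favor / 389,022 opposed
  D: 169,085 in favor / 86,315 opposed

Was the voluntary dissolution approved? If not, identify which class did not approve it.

Approved — every class gave the required vote.

A: 2/3 of 323037 = 215358; 215,358 required, 215,419 in favor — approved.
B: 2/3 of 4684824 = 3123216; 3,123,216 required, 3,123,216 in favor — approved.
C: 3/4 of 4768485 = 3576363.75, rounded up to 3576364; 3,576,364 required, 3,577,059 in favor — approved.
D: 3/5 of 281795 = 169077; 169,077 required, 169,085 in favor — approved.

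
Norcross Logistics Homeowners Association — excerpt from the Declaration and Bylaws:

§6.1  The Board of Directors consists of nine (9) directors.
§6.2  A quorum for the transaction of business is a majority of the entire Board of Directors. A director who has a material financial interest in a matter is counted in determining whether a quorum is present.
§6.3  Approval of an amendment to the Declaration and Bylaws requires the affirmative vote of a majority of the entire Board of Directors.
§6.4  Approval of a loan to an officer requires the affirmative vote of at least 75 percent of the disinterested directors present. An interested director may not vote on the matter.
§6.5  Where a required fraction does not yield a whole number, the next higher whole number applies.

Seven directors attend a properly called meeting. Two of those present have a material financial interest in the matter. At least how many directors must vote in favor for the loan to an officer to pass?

4

The loan to an officer requires three-fourths of the disinterested directors present (7 − 2 = 5).
3/4 of 5 = 3.75, rounded up to 4.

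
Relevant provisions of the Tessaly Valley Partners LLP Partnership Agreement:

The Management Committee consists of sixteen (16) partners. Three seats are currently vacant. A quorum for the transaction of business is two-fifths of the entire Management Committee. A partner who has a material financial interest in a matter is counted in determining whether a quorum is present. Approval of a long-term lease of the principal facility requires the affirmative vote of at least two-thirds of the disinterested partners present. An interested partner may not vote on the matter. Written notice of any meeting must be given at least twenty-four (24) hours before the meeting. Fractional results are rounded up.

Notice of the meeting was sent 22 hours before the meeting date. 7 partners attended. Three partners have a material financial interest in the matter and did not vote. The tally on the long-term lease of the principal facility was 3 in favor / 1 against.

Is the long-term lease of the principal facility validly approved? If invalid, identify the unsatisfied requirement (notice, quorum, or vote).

Notice: 22 hours given; 24 required (22 < 24). Not satisfied.
Quorum: 7 present (interested partners count toward quorum); quorum is 7. Satisfied.
Vote: the long-term lease of the principal facility requires two-thirds of the disinterested partners present (7 − 3 = 4). 2/3 of 4 = 2.67, rounded up to 3, so 3 affirmative votes are needed; 3 voted in favor. Satisfied.

Invalid — notice requirement not satisfied.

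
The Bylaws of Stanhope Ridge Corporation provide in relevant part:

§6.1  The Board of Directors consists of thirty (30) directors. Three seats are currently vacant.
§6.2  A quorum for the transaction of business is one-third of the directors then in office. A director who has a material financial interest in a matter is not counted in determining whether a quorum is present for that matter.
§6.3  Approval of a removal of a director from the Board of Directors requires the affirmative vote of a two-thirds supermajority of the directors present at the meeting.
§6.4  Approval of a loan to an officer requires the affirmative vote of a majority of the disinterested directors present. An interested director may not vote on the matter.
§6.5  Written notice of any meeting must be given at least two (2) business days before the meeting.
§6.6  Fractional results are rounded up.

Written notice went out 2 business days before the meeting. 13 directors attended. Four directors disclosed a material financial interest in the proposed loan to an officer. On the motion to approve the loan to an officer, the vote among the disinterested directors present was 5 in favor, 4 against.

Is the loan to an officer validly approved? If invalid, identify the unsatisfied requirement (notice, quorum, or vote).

Valid — all requirements satisfied.

Notice: 2 business days given; 2 required (2 ≥ 2). Satisfied.
Quorum: 13 present, but the 4 interested directors do not count, leaving 9. Quorum is 9. Satisfied.
Vote: the loan to an officer requires a majority of the disinterested directors present (13 − 4 = 9). A majority of 9 is 5, so 5 affirmative votes are needed; 5 voted in favor. Satisfied.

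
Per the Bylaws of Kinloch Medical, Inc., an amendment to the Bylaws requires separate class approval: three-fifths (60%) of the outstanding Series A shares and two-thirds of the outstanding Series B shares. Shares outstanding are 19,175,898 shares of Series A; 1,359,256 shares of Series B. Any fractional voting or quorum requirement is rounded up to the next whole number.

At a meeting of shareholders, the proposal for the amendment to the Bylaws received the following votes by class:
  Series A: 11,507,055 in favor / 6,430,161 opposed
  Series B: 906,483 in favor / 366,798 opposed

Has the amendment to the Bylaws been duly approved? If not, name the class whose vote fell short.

Approved — every class gave the required vote.

Series A: 3/5 of 19175898 = 11505538.80, rounded up to 11505539; 11,505,539 required, 11,507,055 in favor — approved.
Series B: 2/3 of 1359256 = 906170.67, rounded up to 906171; 906,171 required, 906,483 in favor — approved.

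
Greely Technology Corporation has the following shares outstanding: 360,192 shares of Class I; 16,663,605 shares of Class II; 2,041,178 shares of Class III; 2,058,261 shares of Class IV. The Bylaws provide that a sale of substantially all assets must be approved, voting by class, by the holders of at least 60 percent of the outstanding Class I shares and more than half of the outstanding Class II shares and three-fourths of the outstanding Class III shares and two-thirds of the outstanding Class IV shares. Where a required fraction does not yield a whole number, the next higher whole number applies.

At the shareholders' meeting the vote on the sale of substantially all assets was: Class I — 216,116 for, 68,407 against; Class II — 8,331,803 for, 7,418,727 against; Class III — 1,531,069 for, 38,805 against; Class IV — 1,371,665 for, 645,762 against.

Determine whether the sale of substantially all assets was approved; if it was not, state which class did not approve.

Not approved — the Class IV shares did not give the required vote.

Class I: 3/5 of 360192 = 216115.20, rounded up to 216116; 216,116 required, 216,116 in favor — approved.
Class II: a majority of 16663605 is 8331803; 8,331,803 required, 8,331,803 in favor — approved.
Class III: 3/4 of 2041178 = 1530883.50, rounded up to 1530884; 1,530,884 required, 1,531,069 in favor — approved.
Class IV: 2/3 of 2058261 = 1372174; 1,372,174 required, 1,371,665 in favor — not approved.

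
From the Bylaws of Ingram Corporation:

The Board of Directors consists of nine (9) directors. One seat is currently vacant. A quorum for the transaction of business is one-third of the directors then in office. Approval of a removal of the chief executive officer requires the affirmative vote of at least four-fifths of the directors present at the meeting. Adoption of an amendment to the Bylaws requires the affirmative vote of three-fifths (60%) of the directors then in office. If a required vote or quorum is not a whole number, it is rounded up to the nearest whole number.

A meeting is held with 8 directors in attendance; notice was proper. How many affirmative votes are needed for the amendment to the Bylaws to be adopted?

The amendment to the Bylaws requires three-fifths of the directors then in office (8).
3/5 of 8 = 4.80, rounded up to 5.

5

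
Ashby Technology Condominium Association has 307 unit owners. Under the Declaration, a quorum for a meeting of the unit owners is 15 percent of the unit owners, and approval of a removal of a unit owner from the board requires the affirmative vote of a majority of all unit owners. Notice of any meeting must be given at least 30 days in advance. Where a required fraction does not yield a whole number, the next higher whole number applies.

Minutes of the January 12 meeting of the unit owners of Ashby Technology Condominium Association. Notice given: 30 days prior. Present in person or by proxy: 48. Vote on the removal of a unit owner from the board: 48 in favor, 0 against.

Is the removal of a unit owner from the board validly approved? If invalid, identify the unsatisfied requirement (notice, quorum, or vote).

Invalid — vote requirement not satisfied.

Notice: 30 days given; 30 required. Satisfied.
Quorum: 15% of 307 = 46.05, rounded up to 47; 48 present. Satisfied.
Vote: requires a majority of all unit owners (307); a majority of 307 is 154, so 154 needed; 48 in favor. Not satisfied.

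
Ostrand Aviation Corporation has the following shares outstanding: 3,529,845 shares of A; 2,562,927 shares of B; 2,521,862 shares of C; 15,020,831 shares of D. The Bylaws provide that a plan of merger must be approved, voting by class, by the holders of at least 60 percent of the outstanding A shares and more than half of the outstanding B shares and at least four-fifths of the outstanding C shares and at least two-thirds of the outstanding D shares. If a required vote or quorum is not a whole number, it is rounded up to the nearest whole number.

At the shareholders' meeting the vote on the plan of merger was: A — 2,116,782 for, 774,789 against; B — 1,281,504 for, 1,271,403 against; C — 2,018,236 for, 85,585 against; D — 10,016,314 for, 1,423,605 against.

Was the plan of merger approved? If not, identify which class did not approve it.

A: 3/5 of 3529845 = 2117907; 2,117,907 required, 2,116,782 in favor — not approved.
B: a majority of 2562927 is 1281464; 1,281,464 required, 1,281,504 in favor — approved.
C: 4/5 of 2521862 = 2017489.60, rounded up to 2017490; 2,017,490 required, 2,018,236 in favor — approved.
D: 2/3 of 15020831 = 10013887.33, rounded up to 10013888; 10,013,888 required, 10,016,314 in favor — approved.

Not approved — the A shares did not give the required vote.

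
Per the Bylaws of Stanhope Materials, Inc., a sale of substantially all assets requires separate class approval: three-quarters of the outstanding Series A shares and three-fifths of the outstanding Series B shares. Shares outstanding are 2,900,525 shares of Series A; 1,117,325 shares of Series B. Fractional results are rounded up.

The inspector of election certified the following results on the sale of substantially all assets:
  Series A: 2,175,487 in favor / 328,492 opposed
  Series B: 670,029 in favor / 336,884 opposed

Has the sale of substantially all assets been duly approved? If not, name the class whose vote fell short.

Series A: 3/4 of 2900525 = 2175393.75, rounded up to 2175394; 2,175,394 required, 2,175,487 in favor — approved.
Series B: 3/5 of 1117325 = 670395; 670,395 required, 670,029 in favor — not approved.

Not approved — the Series B shares did not give the required vote.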